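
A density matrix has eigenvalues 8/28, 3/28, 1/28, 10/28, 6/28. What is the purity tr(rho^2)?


tr(rho^2) = sum of eigenvalues squared
= (8/28)^2 + (3/28)^2 + (1/28)^2 + (10/28)^2 + (6/28)^2
= (64 + 9 + 1 + 100 + 36) / 784
= 210/784
= 0.2679

0.2679


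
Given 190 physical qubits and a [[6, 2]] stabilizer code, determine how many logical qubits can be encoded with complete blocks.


Each code block uses 6 physical qubits for 2 logical qubit(s).
Number of complete blocks = floor(190 / 6) = 31
Logical qubits = 31 * 2
= 62

62


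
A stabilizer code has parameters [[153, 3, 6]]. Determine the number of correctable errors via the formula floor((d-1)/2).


Code parameters: [[153, 3, 6]], distance d = 6.
Number of correctable errors = floor((d-1)/2)
= floor((6 - 1)/2)
= floor(5/2)
= 2

2


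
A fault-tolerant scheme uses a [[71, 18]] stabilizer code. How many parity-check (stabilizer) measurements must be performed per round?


For an [[n,k]] stabilizer code:
Number of stabilizer generators = n - k
= 71 - 18
= 53

53


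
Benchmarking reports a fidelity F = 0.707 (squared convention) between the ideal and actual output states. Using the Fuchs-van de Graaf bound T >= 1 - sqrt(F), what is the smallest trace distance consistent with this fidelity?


Fuchs-van de Graaf (squared-fidelity convention): 1 - sqrt(F) <= T <= sqrt(1 - F).
Lower bound: T >= 1 - sqrt(F)
sqrt(F) = sqrt(0.707) = 0.8408
T >= 1 - 0.8408
T >= 0.1592

0.1592


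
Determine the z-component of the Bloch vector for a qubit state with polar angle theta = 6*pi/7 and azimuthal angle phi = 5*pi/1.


theta = 2.6928, phi = 15.7080
r_z = cos(theta) = -0.9010

-0.9010


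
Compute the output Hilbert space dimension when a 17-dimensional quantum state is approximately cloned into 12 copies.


Output space = H^(tensor 12) where dim(H) = 17
dim = 17^12
= 289 (after 2 factors)
= 4913 (after 3 factors)
= 83521 (after 4 factors)
= 1419857 (after 5 factors)
= 24137569 (after 6 factors)
= 410338673 (after 7 factors)
= 6975757441 (after 8 factors)
= 118587876497 (after 9 factors)
= 2015993900449 (after 10 factors)
= 34271896307633 (after 11 factors)
= 582622237229761 (after 12 factors)
= 582622237229761

582622237229761


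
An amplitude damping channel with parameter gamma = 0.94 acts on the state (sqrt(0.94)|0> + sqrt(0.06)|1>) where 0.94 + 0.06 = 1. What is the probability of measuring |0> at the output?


For amplitude damping with parameter gamma on state sqrt(a)|0> + sqrt(b)|1>:
alpha^2 = 0.94, beta^2 = 0.06
P(|0>) = alpha^2 + gamma * beta^2
= 0.94 + 0.94 * 0.06
= 0.94 + 0.0564
= 0.9964

0.9964


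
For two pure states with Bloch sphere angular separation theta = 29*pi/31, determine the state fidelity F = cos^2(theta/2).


For states separated by angle theta on Bloch sphere:
F = cos^2(theta/2)
theta = 29*pi/31 = 2.9389
theta/2 = 1.4695
cos(theta/2) = 0.1012
F = 0.0102

0.0102


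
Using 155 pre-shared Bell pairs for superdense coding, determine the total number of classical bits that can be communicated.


Superdense coding allows 2 classical bits per shared entangled pair.
155 pair(s) -> 2 * 155 = 310 classical bits

310


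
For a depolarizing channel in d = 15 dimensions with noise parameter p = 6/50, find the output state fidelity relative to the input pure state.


F = (1-p) + p/d
= (1 - 0.1200) + 0.1200/15
= 0.8800 + 0.0080
= 0.8880

0.8880


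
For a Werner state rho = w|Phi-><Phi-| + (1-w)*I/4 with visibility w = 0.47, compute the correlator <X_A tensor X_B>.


|Phi-> = (|00> - |11>)/sqrt(2)
For the pure Bell state, <X_A X_B> = -1 (Bell-state Pauli correlator).
The maximally-mixed part I/4 has tr(I/4 * P tensor P) = 0 for any traceless Pauli P.
So <X_A X_B>_rho = w * (-1) + (1 - w) * 0
= 0.47 * (-1)
= -0.4700

-0.4700


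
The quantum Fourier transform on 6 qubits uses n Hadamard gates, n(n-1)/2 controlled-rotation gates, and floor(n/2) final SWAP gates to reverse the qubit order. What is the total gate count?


Hadamard gates: 6
Controlled rotations: n*(n-1)/2 = 6*5/2 = 15
SWAP gates: floor(n/2) = floor(6/2) = 3
Total = 6 + 15 + 3
= 24

24


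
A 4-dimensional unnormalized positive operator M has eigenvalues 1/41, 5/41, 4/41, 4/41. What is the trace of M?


tr(M) = sum of eigenvalues
= 1/41 + 5/41 + 4/41 + 4/41
= 14/41
= 0.3415

0.3415


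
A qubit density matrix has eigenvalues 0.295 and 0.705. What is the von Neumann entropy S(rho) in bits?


S = -p*log2(p) - (1-p)*log2(1-p)
p = 0.2950, 1-p = 0.7050
= -0.2950 * log2(0.2950) - 0.7050 * log2(0.7050)
= -(-0.5196) - (-0.3555)
= 0.8751

0.8751


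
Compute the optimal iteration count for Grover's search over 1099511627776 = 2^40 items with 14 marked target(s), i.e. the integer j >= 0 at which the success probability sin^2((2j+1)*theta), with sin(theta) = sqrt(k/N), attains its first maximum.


After j Grover iterations the success probability is P(j) = sin^2((2j+1)*theta), where sin(theta) = sqrt(k/N).
N = 2^40 = 1099511627776, k = 14
sin(theta) = sqrt(k/N) = 3.568322551e-06
theta = arcsin(sqrt(k/N)) = 3.568322551e-06 rad
P(j) reaches its first maximum when (2j+1)*theta is as close as possible to pi/2, i.e. j = round(pi/(4*theta) - 1/2).
pi/(4*theta) - 1/2 = 220102.4061
(For comparison, the common estimate pi/4 * sqrt(N/k) = 220102.9061; the exact maximiser is used here.)
Optimal iterations = 220102

220102


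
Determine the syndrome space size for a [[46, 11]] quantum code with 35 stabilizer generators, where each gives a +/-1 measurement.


Each stabilizer generator gives a binary (+1 or -1) measurement outcome.
With 35 independent generators:
Total syndromes = 2^35
= 34359738368

34359738368


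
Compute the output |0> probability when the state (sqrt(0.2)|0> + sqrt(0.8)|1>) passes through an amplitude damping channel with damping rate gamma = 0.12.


For amplitude damping with parameter gamma on state sqrt(a)|0> + sqrt(b)|1>:
alpha^2 = 0.2, beta^2 = 0.8
P(|0>) = alpha^2 + gamma * beta^2
= 0.2 + 0.12 * 0.8
= 0.2 + 0.0960
= 0.2960

0.2960


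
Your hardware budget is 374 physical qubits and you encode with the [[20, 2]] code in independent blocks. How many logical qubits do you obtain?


Each code block uses 20 physical qubits for 2 logical qubit(s).
Number of complete blocks = floor(374 / 20) = 18
Logical qubits = 18 * 2
= 36

36


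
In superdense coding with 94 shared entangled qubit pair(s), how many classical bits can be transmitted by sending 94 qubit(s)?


Superdense coding allows 2 classical bits per shared entangled pair.
94 pair(s) -> 2 * 94 = 188 classical bits

188


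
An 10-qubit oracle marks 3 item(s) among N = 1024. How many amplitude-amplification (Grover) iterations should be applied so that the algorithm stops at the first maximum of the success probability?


After j Grover iterations the success probability is P(j) = sin^2((2j+1)*theta), where sin(theta) = sqrt(k/N).
N = 2^10 = 1024, k = 3
sin(theta) = sqrt(k/N) = 0.05412658774
theta = arcsin(sqrt(k/N)) = 0.05415305164 rad
P(j) reaches its first maximum when (2j+1)*theta is as close as possible to pi/2, i.e. j = round(pi/(4*theta) - 1/2).
pi/(4*theta) - 1/2 = 14.0033
(For comparison, the common estimate pi/4 * sqrt(N/k) = 14.5104; the exact maximiser is used here.)
Optimal iterations = 14

14


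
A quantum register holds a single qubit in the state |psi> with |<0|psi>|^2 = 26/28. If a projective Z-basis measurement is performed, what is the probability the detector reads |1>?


|alpha|^2 = 26/28 = 0.9286
|beta|^2 = 1 - 26/28 = 2/28 = 0.0714
P(|1>) = |beta|^2 = 0.0714

0.0714


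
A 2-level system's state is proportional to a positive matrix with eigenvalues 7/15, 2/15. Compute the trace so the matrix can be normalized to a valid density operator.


tr(M) = sum of eigenvalues
= 7/15 + 2/15
= 9/15
= 0.6000

0.6000


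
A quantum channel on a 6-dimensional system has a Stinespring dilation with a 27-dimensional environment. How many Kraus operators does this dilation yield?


Tracing out the environment in an orthonormal basis {|i>_E} gives Kraus operators K_i = <i|_E U |0>_E.
Number of Kraus operators = dim(H_env) = d_env
= 27

27


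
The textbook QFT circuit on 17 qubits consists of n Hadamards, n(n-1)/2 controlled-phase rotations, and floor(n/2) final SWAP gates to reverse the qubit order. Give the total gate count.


Hadamard gates: 17
Controlled rotations: n*(n-1)/2 = 17*16/2 = 136
SWAP gates: floor(n/2) = floor(17/2) = 8
Total = 17 + 136 + 8
= 161

161


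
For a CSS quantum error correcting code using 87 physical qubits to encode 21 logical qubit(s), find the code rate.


Code rate R = k/n
= 21/87
= 0.2414

0.2414


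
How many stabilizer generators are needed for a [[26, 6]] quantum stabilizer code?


For an [[n,k]] stabilizer code:
Number of stabilizer generators = n - k
= 26 - 6
= 20

20


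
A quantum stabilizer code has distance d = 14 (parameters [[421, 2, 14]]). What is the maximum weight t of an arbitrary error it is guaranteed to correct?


Code parameters: [[421, 2, 14]], distance d = 14.
Number of correctable errors = floor((d-1)/2)
= floor((14 - 1)/2)
= floor(13/2)
= 6

6


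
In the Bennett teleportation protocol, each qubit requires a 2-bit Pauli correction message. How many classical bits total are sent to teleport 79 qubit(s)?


Quantum teleportation requires 2 classical bits per qubit teleported.
79 qubit(s) -> 2 * 79 = 158 classical bits

158


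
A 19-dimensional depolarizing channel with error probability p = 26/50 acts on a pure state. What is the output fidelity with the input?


F = (1-p) + p/d
= (1 - 0.5200) + 0.5200/19
= 0.4800 + 0.0274
= 0.5074

0.5074


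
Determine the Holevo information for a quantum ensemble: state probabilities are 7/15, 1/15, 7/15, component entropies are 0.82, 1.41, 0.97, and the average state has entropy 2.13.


chi = S(rho) - sum_i p_i * S(rho_i)
Weighted entropy = 7/15 * 0.82 + 1/15 * 1.41 + 7/15 * 0.97
= 0.9293
chi = 2.13 - 0.9293
= 1.2007

1.2007


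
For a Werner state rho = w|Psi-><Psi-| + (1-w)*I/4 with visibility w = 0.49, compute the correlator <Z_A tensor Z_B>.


|Psi-> = (|01> - |10>)/sqrt(2)
For the pure Bell state, <Z_A Z_B> = -1 (Bell-state Pauli correlator).
The maximally-mixed part I/4 has tr(I/4 * P tensor P) = 0 for any traceless Pauli P.
So <Z_A Z_B>_rho = w * (-1) + (1 - w) * 0
= 0.49 * (-1)
= -0.4900

-0.4900


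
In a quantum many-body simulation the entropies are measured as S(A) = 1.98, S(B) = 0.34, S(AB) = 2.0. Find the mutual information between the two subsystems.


I(A:B) = S(A) + S(B) - S(AB)
= 1.98 + 0.34 - 2.0
= 0.3200

0.3200


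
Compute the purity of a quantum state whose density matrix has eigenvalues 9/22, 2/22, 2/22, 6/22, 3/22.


tr(rho^2) = sum of eigenvalues squared
= (9/22)^2 + (2/22)^2 + (2/22)^2 + (6/22)^2 + (3/22)^2
= (81 + 4 + 4 + 36 + 9) / 484
= 134/484
= 0.2769

0.2769


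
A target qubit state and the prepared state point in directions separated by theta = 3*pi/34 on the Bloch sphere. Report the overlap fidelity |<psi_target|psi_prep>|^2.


For states separated by angle theta on Bloch sphere:
F = cos^2(theta/2)
theta = 3*pi/34 = 0.2772
theta/2 = 0.1386
cos(theta/2) = 0.9904
F = 0.9809

0.9809


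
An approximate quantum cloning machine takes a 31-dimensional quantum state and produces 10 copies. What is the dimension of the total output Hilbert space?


Output space = H^(tensor 10) where dim(H) = 31
dim = 31^10
= 961 (after 2 factors)
= 29791 (after 3 factors)
= 923521 (after 4 factors)
= 28629151 (after 5 factors)
= 887503681 (after 6 factors)
= 27512614111 (after 7 factors)
= 852891037441 (after 8 factors)
= 26439622160671 (after 9 factors)
= 819628286980801 (after 10 factors)
= 819628286980801

819628286980801


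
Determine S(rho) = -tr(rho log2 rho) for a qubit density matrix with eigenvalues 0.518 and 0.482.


S = -p*log2(p) - (1-p)*log2(1-p)
p = 0.5180, 1-p = 0.4820
= -0.5180 * log2(0.5180) - 0.4820 * log2(0.4820)
= -(-0.4916) - (-0.5075)
= 0.9991

0.9991


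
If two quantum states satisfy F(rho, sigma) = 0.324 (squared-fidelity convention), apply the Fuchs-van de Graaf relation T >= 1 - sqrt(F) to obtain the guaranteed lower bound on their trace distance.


Fuchs-van de Graaf (squared-fidelity convention): 1 - sqrt(F) <= T <= sqrt(1 - F).
Lower bound: T >= 1 - sqrt(F)
sqrt(F) = sqrt(0.324) = 0.5692
T >= 1 - 0.5692
T >= 0.4308

0.4308


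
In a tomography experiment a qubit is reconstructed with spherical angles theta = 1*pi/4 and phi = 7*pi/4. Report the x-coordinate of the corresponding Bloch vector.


theta = 0.7854, phi = 5.4978
r_x = sin(theta)*cos(phi) = 0.7071 * 0.7071
r_x = 0.5000

0.5000


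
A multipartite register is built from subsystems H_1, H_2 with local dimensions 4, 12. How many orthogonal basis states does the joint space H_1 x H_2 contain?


dim(H_1 x H_2) = 4 * 12
= 48

48


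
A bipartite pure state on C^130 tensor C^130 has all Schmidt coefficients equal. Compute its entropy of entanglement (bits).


For a maximally entangled state in d x d:
S = log2(d) = log2(130)
= 7.0224

7.0224


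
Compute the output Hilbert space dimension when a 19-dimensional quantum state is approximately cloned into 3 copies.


Output space = H^(tensor 3) where dim(H) = 19
dim = 19^3
= 361 (after 2 factors)
= 6859 (after 3 factors)
= 6859

6859


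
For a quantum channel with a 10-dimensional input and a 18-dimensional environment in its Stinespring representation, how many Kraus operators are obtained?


Tracing out the environment in an orthonormal basis {|i>_E} gives Kraus operators K_i = <i|_E U |0>_E.
Number of Kraus operators = dim(H_env) = d_env
= 18

18


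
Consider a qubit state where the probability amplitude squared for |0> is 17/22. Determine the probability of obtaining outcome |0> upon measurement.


|alpha|^2 = 17/22 = 0.7727
|beta|^2 = 1 - 17/22 = 5/22 = 0.2273
P(|0>) = |alpha|^2 = 0.7727

0.7727


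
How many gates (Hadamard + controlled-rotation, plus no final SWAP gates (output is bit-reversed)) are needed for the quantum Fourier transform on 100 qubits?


Hadamard gates: 100
Controlled rotations: n*(n-1)/2 = 100*99/2 = 4950
SWAP gates: 0 (omitted)
Total = 100 + 4950
= 5050

5050


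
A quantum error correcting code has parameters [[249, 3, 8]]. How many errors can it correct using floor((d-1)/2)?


Code parameters: [[249, 3, 8]], distance d = 8.
Number of correctable errors = floor((d-1)/2)
= floor((8 - 1)/2)
= floor(7/2)
= 3

3


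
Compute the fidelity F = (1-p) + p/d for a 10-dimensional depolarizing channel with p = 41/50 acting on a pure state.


F = (1-p) + p/d
= (1 - 0.8200) + 0.8200/10
= 0.1800 + 0.0820
= 0.2620

0.2620


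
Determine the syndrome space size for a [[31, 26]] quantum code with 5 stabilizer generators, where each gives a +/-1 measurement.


Each stabilizer generator gives a binary (+1 or -1) measurement outcome.
With 5 independent generators:
Total syndromes = 2^5
= 32

32


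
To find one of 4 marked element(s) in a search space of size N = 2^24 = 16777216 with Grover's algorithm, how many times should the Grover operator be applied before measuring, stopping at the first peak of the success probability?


After j Grover iterations the success probability is P(j) = sin^2((2j+1)*theta), where sin(theta) = sqrt(k/N).
N = 2^24 = 16777216, k = 4
sin(theta) = sqrt(k/N) = 0.00048828125
theta = arcsin(sqrt(k/N)) = 0.0004882812694 rad
P(j) reaches its first maximum when (2j+1)*theta is as close as possible to pi/2, i.e. j = round(pi/(4*theta) - 1/2).
pi/(4*theta) - 1/2 = 1607.9954
(For comparison, the common estimate pi/4 * sqrt(N/k) = 1608.4954; the exact maximiser is used here.)
Optimal iterations = 1608

1608


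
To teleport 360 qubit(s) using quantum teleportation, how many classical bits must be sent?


Quantum teleportation requires 2 classical bits per qubit teleported.
360 qubit(s) -> 2 * 360 = 720 classical bits

720


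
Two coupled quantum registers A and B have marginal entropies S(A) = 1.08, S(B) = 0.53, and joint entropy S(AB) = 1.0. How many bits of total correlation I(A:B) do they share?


I(A:B) = S(A) + S(B) - S(AB)
= 1.08 + 0.53 - 1.0
= 0.6100

0.6100


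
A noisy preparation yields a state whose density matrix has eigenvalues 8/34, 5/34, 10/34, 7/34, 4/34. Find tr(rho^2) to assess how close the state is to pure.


tr(rho^2) = sum of eigenvalues squared
= (8/34)^2 + (5/34)^2 + (10/34)^2 + (7/34)^2 + (4/34)^2
= (64 + 25 + 100 + 49 + 16) / 1156
= 254/1156
= 0.2197

0.2197


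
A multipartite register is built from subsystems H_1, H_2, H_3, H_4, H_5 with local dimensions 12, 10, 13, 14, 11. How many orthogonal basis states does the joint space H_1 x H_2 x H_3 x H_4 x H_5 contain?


dim(H_1 x H_2 x H_3 x H_4 x H_5) = 12 * 10 * 13 * 14 * 11
= 120 * 13 * 14 * 11
= 1560 * 14 * 11
= 21840 * 11
= 240240

240240


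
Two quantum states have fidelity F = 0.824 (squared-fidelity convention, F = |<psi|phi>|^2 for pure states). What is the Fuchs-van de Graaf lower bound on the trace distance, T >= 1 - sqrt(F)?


Fuchs-van de Graaf (squared-fidelity convention): 1 - sqrt(F) <= T <= sqrt(1 - F).
Lower bound: T >= 1 - sqrt(F)
sqrt(F) = sqrt(0.824) = 0.9077
T >= 1 - 0.9077
T >= 0.0923

0.0923


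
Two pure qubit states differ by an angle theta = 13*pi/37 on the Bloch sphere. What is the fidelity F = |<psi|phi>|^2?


For states separated by angle theta on Bloch sphere:
F = cos^2(theta/2)
theta = 13*pi/37 = 1.1038
theta/2 = 0.5519
cos(theta/2) = 0.8515
F = 0.7251

0.7251


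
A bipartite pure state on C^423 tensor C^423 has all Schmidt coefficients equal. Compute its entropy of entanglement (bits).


For a maximally entangled state in d x d:
S = log2(d) = log2(423)
= 8.7245

8.7245


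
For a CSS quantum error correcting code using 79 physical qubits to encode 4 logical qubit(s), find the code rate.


Code rate R = k/n
= 4/79
= 0.0506

0.0506


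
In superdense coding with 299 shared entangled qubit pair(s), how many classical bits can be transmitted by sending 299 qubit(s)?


Superdense coding allows 2 classical bits per shared entangled pair.
299 pair(s) -> 2 * 299 = 598 classical bits

598


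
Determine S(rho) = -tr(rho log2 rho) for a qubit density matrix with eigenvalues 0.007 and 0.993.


S = -p*log2(p) - (1-p)*log2(1-p)
p = 0.0070, 1-p = 0.9930
= -0.0070 * log2(0.0070) - 0.9930 * log2(0.9930)
= -(-0.0501) - (-0.0101)
= 0.0602

0.0602


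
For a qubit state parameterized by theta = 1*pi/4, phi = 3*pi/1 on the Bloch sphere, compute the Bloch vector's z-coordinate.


theta = 0.7854, phi = 9.4248
r_z = cos(theta) = 0.7071

0.7071


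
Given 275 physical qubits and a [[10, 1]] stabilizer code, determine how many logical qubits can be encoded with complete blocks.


Each code block uses 10 physical qubits for 1 logical qubit(s).
Number of complete blocks = floor(275 / 10) = 27
Logical qubits = 27 * 1
= 27

27


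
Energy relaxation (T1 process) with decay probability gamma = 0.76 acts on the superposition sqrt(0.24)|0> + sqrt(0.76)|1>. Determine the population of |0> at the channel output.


For amplitude damping with parameter gamma on state sqrt(a)|0> + sqrt(b)|1>:
alpha^2 = 0.24, beta^2 = 0.76
P(|0>) = alpha^2 + gamma * beta^2
= 0.24 + 0.76 * 0.76
= 0.24 + 0.5776
= 0.8176

0.8176


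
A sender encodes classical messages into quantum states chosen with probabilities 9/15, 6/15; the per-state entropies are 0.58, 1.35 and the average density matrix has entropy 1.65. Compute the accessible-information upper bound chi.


chi = S(rho) - sum_i p_i * S(rho_i)
Weighted entropy = 9/15 * 0.58 + 6/15 * 1.35
= 0.8880
chi = 1.65 - 0.8880
= 0.7620

0.7620


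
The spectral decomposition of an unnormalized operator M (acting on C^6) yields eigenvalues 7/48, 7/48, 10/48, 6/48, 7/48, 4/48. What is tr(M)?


tr(M) = sum of eigenvalues
= 7/48 + 7/48 + 10/48 + 6/48 + 7/48 + 4/48
= 41/48
= 0.8542

0.8542


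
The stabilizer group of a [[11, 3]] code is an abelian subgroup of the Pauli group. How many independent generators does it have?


For an [[n,k]] stabilizer code:
Number of stabilizer generators = n - k
= 11 - 3
= 8

8


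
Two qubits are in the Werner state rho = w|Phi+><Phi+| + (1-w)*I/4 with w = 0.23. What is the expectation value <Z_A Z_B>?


|Phi+> = (|00> + |11>)/sqrt(2)
For the pure Bell state, <Z_A Z_B> = +1 (Bell-state Pauli correlator).
The maximally-mixed part I/4 has tr(I/4 * P tensor P) = 0 for any traceless Pauli P.
So <Z_A Z_B>_rho = w * (+1) + (1 - w) * 0
= 0.23 * (+1)
= 0.2300

0.2300


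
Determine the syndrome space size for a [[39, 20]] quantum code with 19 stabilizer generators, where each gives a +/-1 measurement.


Each stabilizer generator gives a binary (+1 or -1) measurement outcome.
With 19 independent generators:
Total syndromes = 2^19
= 524288

524288


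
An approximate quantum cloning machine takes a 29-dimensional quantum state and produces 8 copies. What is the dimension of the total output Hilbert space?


Output space = H^(tensor 8) where dim(H) = 29
dim = 29^8
= 841 (after 2 factors)
= 24389 (after 3 factors)
= 707281 (after 4 factors)
= 20511149 (after 5 factors)
= 594823321 (after 6 factors)
= 17249876309 (after 7 factors)
= 500246412961 (after 8 factors)
= 500246412961

500246412961


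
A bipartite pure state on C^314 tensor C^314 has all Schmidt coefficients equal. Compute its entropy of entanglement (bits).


For a maximally entangled state in d x d:
S = log2(d) = log2(314)
= 8.2946

8.2946


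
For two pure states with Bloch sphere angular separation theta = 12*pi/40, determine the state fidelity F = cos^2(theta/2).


For states separated by angle theta on Bloch sphere:
F = cos^2(theta/2)
theta = 12*pi/40 = 0.9425
theta/2 = 0.4712
cos(theta/2) = 0.8910
F = 0.7939

0.7939


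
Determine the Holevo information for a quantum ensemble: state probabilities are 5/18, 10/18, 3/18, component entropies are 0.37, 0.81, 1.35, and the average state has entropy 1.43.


chi = S(rho) - sum_i p_i * S(rho_i)
Weighted entropy = 5/18 * 0.37 + 10/18 * 0.81 + 3/18 * 1.35
= 0.7778
chi = 1.43 - 0.7778
= 0.6522

0.6522


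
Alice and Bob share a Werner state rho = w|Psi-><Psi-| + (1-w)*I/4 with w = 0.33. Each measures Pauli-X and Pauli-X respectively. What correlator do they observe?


|Psi-> = (|01> - |10>)/sqrt(2)
For the pure Bell state, <X_A X_B> = -1 (Bell-state Pauli correlator).
The maximally-mixed part I/4 has tr(I/4 * P tensor P) = 0 for any traceless Pauli P.
So <X_A X_B>_rho = w * (-1) + (1 - w) * 0
= 0.33 * (-1)
= -0.3300

-0.3300


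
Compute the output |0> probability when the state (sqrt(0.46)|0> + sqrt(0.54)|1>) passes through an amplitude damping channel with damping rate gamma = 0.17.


For amplitude damping with parameter gamma on state sqrt(a)|0> + sqrt(b)|1>:
alpha^2 = 0.46, beta^2 = 0.54
P(|0>) = alpha^2 + gamma * beta^2
= 0.46 + 0.17 * 0.54
= 0.46 + 0.0918
= 0.5518

0.5518


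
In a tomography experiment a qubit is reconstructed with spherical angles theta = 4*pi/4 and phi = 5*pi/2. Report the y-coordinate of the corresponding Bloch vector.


theta = 3.1416, phi = 7.8540
r_y = sin(theta)*sin(phi) = 0.0000 * 1.0000
r_y = 0.0000

0.0000


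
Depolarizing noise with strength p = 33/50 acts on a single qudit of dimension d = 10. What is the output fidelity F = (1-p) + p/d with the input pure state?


F = (1-p) + p/d
= (1 - 0.6600) + 0.6600/10
= 0.3400 + 0.0660
= 0.4060

0.4060


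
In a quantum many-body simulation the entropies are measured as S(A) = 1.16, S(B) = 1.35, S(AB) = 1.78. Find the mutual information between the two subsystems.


I(A:B) = S(A) + S(B) - S(AB)
= 1.16 + 1.35 - 1.78
= 0.7300

0.7300


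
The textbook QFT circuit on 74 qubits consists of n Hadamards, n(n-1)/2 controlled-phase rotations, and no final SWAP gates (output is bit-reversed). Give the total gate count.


Hadamard gates: 74
Controlled rotations: n*(n-1)/2 = 74*73/2 = 2701
SWAP gates: 0 (omitted)
Total = 74 + 2701
= 2775

2775


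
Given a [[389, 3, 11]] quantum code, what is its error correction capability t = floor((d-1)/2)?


Code parameters: [[389, 3, 11]], distance d = 11.
Number of correctable errors = floor((d-1)/2)
= floor((11 - 1)/2)
= floor(10/2)
= 5

5


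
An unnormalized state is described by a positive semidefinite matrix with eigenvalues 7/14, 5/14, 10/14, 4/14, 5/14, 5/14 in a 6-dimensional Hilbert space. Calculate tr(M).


tr(M) = sum of eigenvalues
= 7/14 + 5/14 + 10/14 + 4/14 + 5/14 + 5/14
= 36/14
= 2.5714

2.5714


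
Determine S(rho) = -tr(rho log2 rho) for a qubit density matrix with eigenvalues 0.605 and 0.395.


S = -p*log2(p) - (1-p)*log2(1-p)
p = 0.6050, 1-p = 0.3950
= -0.6050 * log2(0.6050) - 0.3950 * log2(0.3950)
= -(-0.4386) - (-0.5293)
= 0.9680

0.9680


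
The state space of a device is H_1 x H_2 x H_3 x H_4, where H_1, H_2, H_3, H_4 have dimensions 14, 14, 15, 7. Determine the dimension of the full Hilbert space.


dim(H_1 x H_2 x H_3 x H_4) = 14 * 14 * 15 * 7
= 196 * 15 * 7
= 2940 * 7
= 20580

20580


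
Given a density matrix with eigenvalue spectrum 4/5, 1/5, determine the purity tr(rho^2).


tr(rho^2) = sum of eigenvalues squared
= (4/5)^2 + (1/5)^2
= (16 + 1) / 25
= 17/25
= 0.6800

0.6800


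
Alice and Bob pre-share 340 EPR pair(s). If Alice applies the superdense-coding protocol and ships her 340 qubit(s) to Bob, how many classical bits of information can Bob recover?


Superdense coding allows 2 classical bits per shared entangled pair.
340 pair(s) -> 2 * 340 = 680 classical bits

680


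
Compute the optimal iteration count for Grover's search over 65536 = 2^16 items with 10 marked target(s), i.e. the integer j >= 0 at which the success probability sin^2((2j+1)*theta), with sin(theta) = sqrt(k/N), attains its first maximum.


After j Grover iterations the success probability is P(j) = sin^2((2j+1)*theta), where sin(theta) = sqrt(k/N).
N = 2^16 = 65536, k = 10
sin(theta) = sqrt(k/N) = 0.01235264711
theta = arcsin(sqrt(k/N)) = 0.01235296128 rad
P(j) reaches its first maximum when (2j+1)*theta is as close as possible to pi/2, i.e. j = round(pi/(4*theta) - 1/2).
pi/(4*theta) - 1/2 = 63.0797
(For comparison, the common estimate pi/4 * sqrt(N/k) = 63.5814; the exact maximiser is used here.)
Optimal iterations = 63

63


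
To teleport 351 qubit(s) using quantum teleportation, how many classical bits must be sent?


Quantum teleportation requires 2 classical bits per qubit teleported.
351 qubit(s) -> 2 * 351 = 702 classical bits

702


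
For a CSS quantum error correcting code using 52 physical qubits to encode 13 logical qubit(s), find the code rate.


Code rate R = k/n
= 13/52
= 0.2500

0.2500


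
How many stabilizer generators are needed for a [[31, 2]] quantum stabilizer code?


For an [[n,k]] stabilizer code:
Number of stabilizer generators = n - k
= 31 - 2
= 29

29


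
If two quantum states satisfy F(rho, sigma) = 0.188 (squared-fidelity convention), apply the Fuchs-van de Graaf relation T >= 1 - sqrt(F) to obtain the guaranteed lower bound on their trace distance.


Fuchs-van de Graaf (squared-fidelity convention): 1 - sqrt(F) <= T <= sqrt(1 - F).
Lower bound: T >= 1 - sqrt(F)
sqrt(F) = sqrt(0.188) = 0.4336
T >= 1 - 0.4336
T >= 0.5664

0.5664


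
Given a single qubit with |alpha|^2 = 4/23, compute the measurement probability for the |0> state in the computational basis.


|alpha|^2 = 4/23 = 0.1739
|beta|^2 = 1 - 4/23 = 19/23 = 0.8261
P(|0>) = |alpha|^2 = 0.1739

0.1739


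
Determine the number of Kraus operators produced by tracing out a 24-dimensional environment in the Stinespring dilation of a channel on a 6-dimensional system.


Tracing out the environment in an orthonormal basis {|i>_E} gives Kraus operators K_i = <i|_E U |0>_E.
Number of Kraus operators = dim(H_env) = d_env
= 24

24


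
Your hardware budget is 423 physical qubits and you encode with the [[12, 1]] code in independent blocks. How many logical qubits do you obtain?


Each code block uses 12 physical qubits for 1 logical qubit(s).
Number of complete blocks = floor(423 / 12) = 35
Logical qubits = 35 * 1
= 35

35


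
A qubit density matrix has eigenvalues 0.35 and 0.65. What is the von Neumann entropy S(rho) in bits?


S = -p*log2(p) - (1-p)*log2(1-p)
p = 0.3500, 1-p = 0.6500
= -0.3500 * log2(0.3500) - 0.6500 * log2(0.6500)
= -(-0.5301) - (-0.4040)
= 0.9341

0.9341


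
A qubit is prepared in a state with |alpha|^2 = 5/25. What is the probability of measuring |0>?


|alpha|^2 = 5/25 = 0.2000
|beta|^2 = 1 - 5/25 = 20/25 = 0.8000
P(|0>) = |alpha|^2 = 0.2000

0.2000


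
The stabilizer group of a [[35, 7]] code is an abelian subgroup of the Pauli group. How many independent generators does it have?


For an [[n,k]] stabilizer code:
Number of stabilizer generators = n - k
= 35 - 7
= 28

28


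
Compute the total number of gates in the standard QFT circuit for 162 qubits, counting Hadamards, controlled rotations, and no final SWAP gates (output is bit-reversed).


Hadamard gates: 162
Controlled rotations: n*(n-1)/2 = 162*161/2 = 13041
SWAP gates: 0 (omitted)
Total = 162 + 13041
= 13203

13203


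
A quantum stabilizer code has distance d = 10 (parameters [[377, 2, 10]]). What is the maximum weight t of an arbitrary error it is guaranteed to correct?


Code parameters: [[377, 2, 10]], distance d = 10.
Number of correctable errors = floor((d-1)/2)
= floor((10 - 1)/2)
= floor(9/2)
= 4

4


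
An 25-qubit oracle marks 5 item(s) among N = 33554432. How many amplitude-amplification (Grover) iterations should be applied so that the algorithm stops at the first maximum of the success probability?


After j Grover iterations the success probability is P(j) = sin^2((2j+1)*theta), where sin(theta) = sqrt(k/N).
N = 2^25 = 33554432, k = 5
sin(theta) = sqrt(k/N) = 0.0003860202222
theta = arcsin(sqrt(k/N)) = 0.0003860202318 rad
P(j) reaches its first maximum when (2j+1)*theta is as close as possible to pi/2, i.e. j = round(pi/(4*theta) - 1/2).
pi/(4*theta) - 1/2 = 2034.1036
(For comparison, the common estimate pi/4 * sqrt(N/k) = 2034.6037; the exact maximiser is used here.)
Optimal iterations = 2034

2034


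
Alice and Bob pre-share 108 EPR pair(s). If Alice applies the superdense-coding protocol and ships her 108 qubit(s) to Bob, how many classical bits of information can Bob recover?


Superdense coding allows 2 classical bits per shared entangled pair.
108 pair(s) -> 2 * 108 = 216 classical bits

216


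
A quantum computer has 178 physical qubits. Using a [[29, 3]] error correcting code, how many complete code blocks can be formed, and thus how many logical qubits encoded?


Each code block uses 29 physical qubits for 3 logical qubit(s).
Number of complete blocks = floor(178 / 29) = 6
Logical qubits = 6 * 3
= 18

18


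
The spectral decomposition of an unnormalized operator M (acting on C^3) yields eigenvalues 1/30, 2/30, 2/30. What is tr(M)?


tr(M) = sum of eigenvalues
= 1/30 + 2/30 + 2/30
= 5/30
= 0.1667

0.1667


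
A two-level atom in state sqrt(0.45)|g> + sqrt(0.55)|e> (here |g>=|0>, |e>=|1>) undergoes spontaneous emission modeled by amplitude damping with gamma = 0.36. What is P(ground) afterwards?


For amplitude damping with parameter gamma on state sqrt(a)|0> + sqrt(b)|1>:
alpha^2 = 0.45, beta^2 = 0.55
P(|0>) = alpha^2 + gamma * beta^2
= 0.45 + 0.36 * 0.55
= 0.45 + 0.1980
= 0.6480

0.6480


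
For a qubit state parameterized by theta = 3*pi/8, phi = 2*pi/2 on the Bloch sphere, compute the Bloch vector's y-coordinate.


theta = 1.1781, phi = 3.1416
r_y = sin(theta)*sin(phi) = 0.9239 * 0.0000
r_y = 0.0000

0.0000


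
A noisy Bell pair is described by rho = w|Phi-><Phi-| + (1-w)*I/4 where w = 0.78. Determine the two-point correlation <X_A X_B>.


|Phi-> = (|00> - |11>)/sqrt(2)
For the pure Bell state, <X_A X_B> = -1 (Bell-state Pauli correlator).
The maximally-mixed part I/4 has tr(I/4 * P tensor P) = 0 for any traceless Pauli P.
So <X_A X_B>_rho = w * (-1) + (1 - w) * 0
= 0.78 * (-1)
= -0.7800

-0.7800


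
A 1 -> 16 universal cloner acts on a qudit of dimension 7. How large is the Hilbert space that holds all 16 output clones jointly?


Output space = H^(tensor 16) where dim(H) = 7
dim = 7^16
= 49 (after 2 factors)
= 343 (after 3 factors)
= 2401 (after 4 factors)
= 16807 (after 5 factors)
= 117649 (after 6 factors)
= 823543 (after 7 factors)
= 5764801 (after 8 factors)
= 40353607 (after 9 factors)
= 282475249 (after 10 factors)
= 1977326743 (after 11 factors)
= 13841287201 (after 12 factors)
= 96889010407 (after 13 factors)
= 678223072849 (after 14 factors)
= 4747561509943 (after 15 factors)
= 33232930569601 (after 16 factors)
= 33232930569601

33232930569601


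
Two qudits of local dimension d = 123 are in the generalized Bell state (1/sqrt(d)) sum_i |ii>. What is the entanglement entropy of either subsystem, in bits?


For a maximally entangled state in d x d:
S = log2(d) = log2(123)
= 6.9425

6.9425


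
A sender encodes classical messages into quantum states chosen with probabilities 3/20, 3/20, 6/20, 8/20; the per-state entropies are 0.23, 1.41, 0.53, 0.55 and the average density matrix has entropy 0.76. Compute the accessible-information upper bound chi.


chi = S(rho) - sum_i p_i * S(rho_i)
Weighted entropy = 3/20 * 0.23 + 3/20 * 1.41 + 6/20 * 0.53 + 8/20 * 0.55
= 0.6250
chi = 0.76 - 0.6250
= 0.1350

0.1350


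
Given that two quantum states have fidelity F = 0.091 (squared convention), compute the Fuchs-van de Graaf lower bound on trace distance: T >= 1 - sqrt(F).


Fuchs-van de Graaf (squared-fidelity convention): 1 - sqrt(F) <= T <= sqrt(1 - F).
Lower bound: T >= 1 - sqrt(F)
sqrt(F) = sqrt(0.091) = 0.3017
T >= 1 - 0.3017
T >= 0.6983

0.6983


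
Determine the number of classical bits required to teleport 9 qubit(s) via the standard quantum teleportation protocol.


Quantum teleportation requires 2 classical bits per qubit teleported.
9 qubit(s) -> 2 * 9 = 18 classical bits

18


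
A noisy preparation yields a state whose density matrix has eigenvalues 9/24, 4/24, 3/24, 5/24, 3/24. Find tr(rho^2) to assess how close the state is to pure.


tr(rho^2) = sum of eigenvalues squared
= (9/24)^2 + (4/24)^2 + (3/24)^2 + (5/24)^2 + (3/24)^2
= (81 + 16 + 9 + 25 + 9) / 576
= 140/576
= 0.2431

0.2431


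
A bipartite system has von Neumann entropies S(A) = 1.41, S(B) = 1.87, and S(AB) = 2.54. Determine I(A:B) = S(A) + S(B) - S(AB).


I(A:B) = S(A) + S(B) - S(AB)
= 1.41 + 1.87 - 2.54
= 0.7400

0.7400


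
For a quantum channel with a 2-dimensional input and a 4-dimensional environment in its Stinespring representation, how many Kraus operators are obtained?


Tracing out the environment in an orthonormal basis {|i>_E} gives Kraus operators K_i = <i|_E U |0>_E.
Number of Kraus operators = dim(H_env) = d_env
= 4

4


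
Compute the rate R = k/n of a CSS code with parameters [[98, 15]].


Code rate R = k/n
= 15/98
= 0.1531

0.1531


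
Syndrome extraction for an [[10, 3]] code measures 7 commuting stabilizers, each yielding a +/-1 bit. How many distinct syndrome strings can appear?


Each stabilizer generator gives a binary (+1 or -1) measurement outcome.
With 7 independent generators:
Total syndromes = 2^7
= 128

128


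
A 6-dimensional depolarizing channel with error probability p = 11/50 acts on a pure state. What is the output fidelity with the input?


F = (1-p) + p/d
= (1 - 0.2200) + 0.2200/6
= 0.7800 + 0.0367
= 0.8167

0.8167


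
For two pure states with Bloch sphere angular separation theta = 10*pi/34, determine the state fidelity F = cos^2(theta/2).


For states separated by angle theta on Bloch sphere:
F = cos^2(theta/2)
theta = 10*pi/34 = 0.9240
theta/2 = 0.4620
cos(theta/2) = 0.8952
F = 0.8013

0.8013


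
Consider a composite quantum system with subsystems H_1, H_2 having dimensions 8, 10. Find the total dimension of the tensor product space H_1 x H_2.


dim(H_1 x H_2) = 8 * 10
= 80

80


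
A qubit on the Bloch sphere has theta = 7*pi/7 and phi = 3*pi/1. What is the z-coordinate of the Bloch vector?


theta = 3.1416, phi = 9.4248
r_z = cos(theta) = -1.0000

-1.0000


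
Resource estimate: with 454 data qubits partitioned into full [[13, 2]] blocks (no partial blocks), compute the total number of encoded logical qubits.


Each code block uses 13 physical qubits for 2 logical qubit(s).
Number of complete blocks = floor(454 / 13) = 34
Logical qubits = 34 * 2
= 68

68


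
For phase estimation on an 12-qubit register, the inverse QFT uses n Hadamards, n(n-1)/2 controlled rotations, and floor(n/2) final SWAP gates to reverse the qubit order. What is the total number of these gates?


Hadamard gates: 12
Controlled rotations: n*(n-1)/2 = 12*11/2 = 66
SWAP gates: floor(n/2) = floor(12/2) = 6
Total = 12 + 66 + 6
= 84

84


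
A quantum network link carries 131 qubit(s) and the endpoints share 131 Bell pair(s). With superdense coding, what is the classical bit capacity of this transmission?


Superdense coding allows 2 classical bits per shared entangled pair.
131 pair(s) -> 2 * 131 = 262 classical bits

262


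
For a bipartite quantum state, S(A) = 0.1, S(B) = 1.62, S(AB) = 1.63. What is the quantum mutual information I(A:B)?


I(A:B) = S(A) + S(B) - S(AB)
= 0.1 + 1.62 - 1.63
= 0.0900

0.0900


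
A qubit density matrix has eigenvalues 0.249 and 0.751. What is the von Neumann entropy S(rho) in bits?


S = -p*log2(p) - (1-p)*log2(1-p)
p = 0.2490, 1-p = 0.7510
= -0.2490 * log2(0.2490) - 0.7510 * log2(0.7510)
= -(-0.4994) - (-0.3102)
= 0.8097

0.8097


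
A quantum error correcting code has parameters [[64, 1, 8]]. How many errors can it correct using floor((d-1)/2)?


Code parameters: [[64, 1, 8]], distance d = 8.
Number of correctable errors = floor((d-1)/2)
= floor((8 - 1)/2)
= floor(7/2)
= 3

3


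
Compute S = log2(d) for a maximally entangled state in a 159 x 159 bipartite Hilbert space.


For a maximally entangled state in d x d:
S = log2(d) = log2(159)
= 7.3129

7.3129


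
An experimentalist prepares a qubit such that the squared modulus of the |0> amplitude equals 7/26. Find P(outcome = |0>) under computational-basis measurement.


|alpha|^2 = 7/26 = 0.2692
|beta|^2 = 1 - 7/26 = 19/26 = 0.7308
P(|0>) = |alpha|^2 = 0.2692

0.2692


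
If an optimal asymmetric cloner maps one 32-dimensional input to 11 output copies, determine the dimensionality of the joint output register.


Output space = H^(tensor 11) where dim(H) = 32
dim = 32^11
= 1024 (after 2 factors)
= 32768 (after 3 factors)
= 1048576 (after 4 factors)
= 33554432 (after 5 factors)
= 1073741824 (after 6 factors)
= 34359738368 (after 7 factors)
= 1099511627776 (after 8 factors)
= 35184372088832 (after 9 factors)
= 1125899906842624 (after 10 factors)
= 36028797018963968 (after 11 factors)
= 36028797018963968

36028797018963968


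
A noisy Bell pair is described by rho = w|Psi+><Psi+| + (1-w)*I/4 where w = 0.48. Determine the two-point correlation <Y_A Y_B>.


|Psi+> = (|01> + |10>)/sqrt(2)
For the pure Bell state, <Y_A Y_B> = +1 (Bell-state Pauli correlator).
The maximally-mixed part I/4 has tr(I/4 * P tensor P) = 0 for any traceless Pauli P.
So <Y_A Y_B>_rho = w * (+1) + (1 - w) * 0
= 0.48 * (+1)
= 0.4800

0.4800


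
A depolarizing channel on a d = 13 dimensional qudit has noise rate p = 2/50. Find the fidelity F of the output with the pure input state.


F = (1-p) + p/d
= (1 - 0.0400) + 0.0400/13
= 0.9600 + 0.0031
= 0.9631

0.9631


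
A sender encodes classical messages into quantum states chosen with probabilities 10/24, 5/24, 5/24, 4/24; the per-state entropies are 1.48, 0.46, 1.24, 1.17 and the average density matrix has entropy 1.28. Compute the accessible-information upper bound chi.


chi = S(rho) - sum_i p_i * S(rho_i)
Weighted entropy = 10/24 * 1.48 + 5/24 * 0.46 + 5/24 * 1.24 + 4/24 * 1.17
= 1.1658
chi = 1.28 - 1.1658
= 0.1142

0.1142
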